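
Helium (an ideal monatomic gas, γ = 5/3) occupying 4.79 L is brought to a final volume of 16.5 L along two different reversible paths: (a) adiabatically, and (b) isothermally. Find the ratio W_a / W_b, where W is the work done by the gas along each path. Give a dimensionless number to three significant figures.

Path (a) adiabatic: W = P₁V₁(1 − (V₁/V₂)^(γ−1))/(γ−1) → W_a/(P₁V₁) = 0.8424.
Path (b) isothermal: W = P₁V₁ ln(V₂/V₁) → W_b/(P₁V₁) = 1.237.
W_a / W_b = 0.8424 / 1.237 = 0.6811.

W_a / W_b ≈ 0.681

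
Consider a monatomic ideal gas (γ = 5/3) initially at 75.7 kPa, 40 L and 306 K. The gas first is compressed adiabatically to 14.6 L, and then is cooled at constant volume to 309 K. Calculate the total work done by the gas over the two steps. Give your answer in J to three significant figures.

Step 1 (adiabatic): W = (P₁V₁ − P₂V₂)/(γ−1) = (3028 − 5929)/0.667 = -4351 J.
Step 2 (isochoric): W = 0 (constant volume).
W_total = -4351 + 0 = -4351 J.

W_total ≈ -4350 J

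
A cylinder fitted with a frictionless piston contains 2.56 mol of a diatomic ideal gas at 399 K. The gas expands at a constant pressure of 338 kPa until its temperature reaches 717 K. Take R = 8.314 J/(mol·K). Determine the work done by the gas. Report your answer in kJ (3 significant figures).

W ≈ 6.77 kJ

Isobaric: W = P ΔV = nR ΔT.
W = (2.56)(8.314)(717 − 399) = 6768 J.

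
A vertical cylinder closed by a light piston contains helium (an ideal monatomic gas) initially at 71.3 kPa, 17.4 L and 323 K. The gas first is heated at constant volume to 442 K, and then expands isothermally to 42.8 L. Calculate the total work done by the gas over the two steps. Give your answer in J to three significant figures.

Step 1 (isochoric): W = 0 (constant volume).
After step 1: P = 97.57 kPa (V unchanged).
Step 2 (isothermal): W = P₁V₁ ln(V₂/V₁) = (1698) ln(42.8/17.4) = 1528 J.
W_total = 0 + 1528 = 1528 J.

W_total ≈ 1530 J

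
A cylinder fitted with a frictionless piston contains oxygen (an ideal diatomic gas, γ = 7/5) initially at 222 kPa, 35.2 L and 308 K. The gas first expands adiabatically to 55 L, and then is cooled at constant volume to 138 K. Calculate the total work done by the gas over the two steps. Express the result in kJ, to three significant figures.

W_total ≈ 3.19 kJ

Step 1 (adiabatic): W = (P₁V₁ − P₂V₂)/(γ−1) = (7814 − 6537)/0.4 = 3194 J.
Step 2 (isochoric): W = 0 (constant volume).
W_total = 3194 + 0 = 3194 J.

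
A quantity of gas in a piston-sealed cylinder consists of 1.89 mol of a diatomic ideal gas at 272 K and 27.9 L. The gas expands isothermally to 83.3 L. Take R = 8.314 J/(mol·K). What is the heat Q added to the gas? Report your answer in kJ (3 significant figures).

Isothermal ⇒ ΔU = 0, so Q = W = nRT ln(V₂/V₁).
Q = (1.89)(8.314)(272) ln(83.3/27.9) = 4274 × 1.094 = 4675 J.

Q ≈ 4.68 kJ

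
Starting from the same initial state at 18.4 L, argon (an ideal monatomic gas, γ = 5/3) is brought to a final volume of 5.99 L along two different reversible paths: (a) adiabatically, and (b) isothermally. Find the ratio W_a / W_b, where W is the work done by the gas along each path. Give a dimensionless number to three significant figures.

W_a / W_b ≈ 1.49

Path (a) adiabatic: W = P₁V₁(1 − (V₁/V₂)^(γ−1))/(γ−1) → W_a/(P₁V₁) = -1.67.
Path (b) isothermal: W = P₁V₁ ln(V₂/V₁) → W_b/(P₁V₁) = -1.122.
W_a / W_b = -1.67 / -1.122 = 1.488.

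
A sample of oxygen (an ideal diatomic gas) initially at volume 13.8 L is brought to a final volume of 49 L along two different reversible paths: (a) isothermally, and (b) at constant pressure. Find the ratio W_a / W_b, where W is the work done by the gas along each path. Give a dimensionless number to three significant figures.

W_a / W_b ≈ 0.497

Path (a) isothermal: W = P₁V₁ ln(V₂/V₁) → W_a/(P₁V₁) = 1.267.
Path (b) isobaric: W = P₁(V₂ − V₁) → W_b/(P₁V₁) = 2.551.
W_a / W_b = 1.267 / 2.551 = 0.4968.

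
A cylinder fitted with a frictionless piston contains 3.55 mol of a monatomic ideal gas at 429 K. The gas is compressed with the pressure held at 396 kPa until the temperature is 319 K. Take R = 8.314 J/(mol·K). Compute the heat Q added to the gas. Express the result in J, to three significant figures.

Q ≈ -8120 J

Isobaric: W = nRΔT = (3.55)(8.314)(-110) = -3247 J.
ΔU = nCᵥΔT with Cᵥ = 3R/2: ΔU = (3.55)(12.47)(-110) = -4870 J.
Q = ΔU + W = -4870 − 3247 = -8117 J.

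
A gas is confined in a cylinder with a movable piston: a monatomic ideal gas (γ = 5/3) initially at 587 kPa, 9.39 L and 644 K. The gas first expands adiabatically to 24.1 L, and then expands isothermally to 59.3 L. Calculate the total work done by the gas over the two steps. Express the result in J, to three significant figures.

W_total ≈ 6500 J

Step 1 (adiabatic): W = (P₁V₁ − P₂V₂)/(γ−1) = (5512 − 2940)/0.667 = 3857 J.
After step 1: P = 122 kPa, V = 24.1 L, T = 343.5 K.
Step 2 (isothermal): W = P₁V₁ ln(V₂/V₁) = (2940) ln(59.3/24.1) = 2648 J.
W_total = 3857 + 2648 = 6505 J.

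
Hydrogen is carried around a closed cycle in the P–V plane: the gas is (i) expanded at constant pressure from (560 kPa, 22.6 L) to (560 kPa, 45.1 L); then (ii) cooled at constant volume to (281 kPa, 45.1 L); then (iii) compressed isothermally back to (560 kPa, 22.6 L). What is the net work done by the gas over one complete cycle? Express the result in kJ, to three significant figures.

W_net ≈ 3.84 kJ

Leg (i): W = PΔV = (560)(45.1 − 22.6) = 12600 J.
Leg (ii): W = 0.
Leg (iii): W = PᵢVᵢ ln(V_f/Vᵢ) = (12673) ln(22.6/45.1) = -8756 J.
W_net = 12600 − 8756 = 3844 J.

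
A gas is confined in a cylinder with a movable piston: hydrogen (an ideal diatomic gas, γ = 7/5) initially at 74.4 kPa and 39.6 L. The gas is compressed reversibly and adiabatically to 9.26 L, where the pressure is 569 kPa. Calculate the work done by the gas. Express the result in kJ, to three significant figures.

W ≈ -5.81 kJ

Adiabatic: W = (P₁V₁ − P₂V₂)/(γ − 1) with γ = 7/5.
P₁V₁ = 2946 J, P₂V₂ = 5269 J.
W = (2946 − 5269) / 0.4 = -5807 J.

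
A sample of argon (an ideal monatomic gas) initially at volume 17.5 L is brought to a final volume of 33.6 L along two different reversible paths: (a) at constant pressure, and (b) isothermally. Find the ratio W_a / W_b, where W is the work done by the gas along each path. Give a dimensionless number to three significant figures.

W_a / W_b ≈ 1.41

Path (a) isobaric: W = P₁(V₂ − V₁) → W_a/(P₁V₁) = 0.92.
Path (b) isothermal: W = P₁V₁ ln(V₂/V₁) → W_b/(P₁V₁) = 0.6523.
W_a / W_b = 0.92 / 0.6523 = 1.41.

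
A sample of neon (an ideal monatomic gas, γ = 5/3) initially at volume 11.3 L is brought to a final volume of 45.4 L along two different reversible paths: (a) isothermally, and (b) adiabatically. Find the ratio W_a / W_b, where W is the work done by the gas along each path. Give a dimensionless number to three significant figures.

Path (a) isothermal: W = P₁V₁ ln(V₂/V₁) → W_a/(P₁V₁) = 1.391.
Path (b) adiabatic: W = P₁V₁(1 − (V₁/V₂)^(γ−1))/(γ−1) → W_b/(P₁V₁) = 0.9065.
W_a / W_b = 1.391 / 0.9065 = 1.534.

W_a / W_b ≈ 1.53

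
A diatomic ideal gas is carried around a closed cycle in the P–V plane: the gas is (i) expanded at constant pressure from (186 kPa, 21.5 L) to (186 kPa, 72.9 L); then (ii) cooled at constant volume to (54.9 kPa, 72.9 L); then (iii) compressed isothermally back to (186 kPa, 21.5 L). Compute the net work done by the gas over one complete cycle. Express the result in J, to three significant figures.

W_net ≈ 4670 J

Leg (i): W = PΔV = (186)(72.9 − 21.5) = 9560 J.
Leg (ii): W = 0.
Leg (iii): W = PᵢVᵢ ln(V_f/Vᵢ) = (4002) ln(21.5/72.9) = -4887 J.
W_net = 9560 − 4887 = 4674 J.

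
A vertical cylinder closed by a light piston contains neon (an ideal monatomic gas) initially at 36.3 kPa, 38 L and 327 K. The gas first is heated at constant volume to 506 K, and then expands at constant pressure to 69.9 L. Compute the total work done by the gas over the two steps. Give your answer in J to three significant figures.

Step 1 (isochoric): W = 0 (constant volume).
After step 1: P = 56.17 kPa (V unchanged).
Step 2 (isobaric): W = PΔV = (56.17 kPa)(69.9 − 38 L) = 1792 J.
W_total = 0 + 1792 = 1792 J.

W_total ≈ 1790 J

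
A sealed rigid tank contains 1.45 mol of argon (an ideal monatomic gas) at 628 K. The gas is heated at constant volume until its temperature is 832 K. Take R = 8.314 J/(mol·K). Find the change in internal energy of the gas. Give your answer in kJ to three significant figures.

ΔU ≈ 3.69 kJ

Constant volume ⇒ W = 0, so Q = ΔU = nCᵥΔT with Cᵥ = 3R/2 = 12.47 J/(mol·K).
ΔU = (1.45)(12.47)(832 − 628) = 3689 J.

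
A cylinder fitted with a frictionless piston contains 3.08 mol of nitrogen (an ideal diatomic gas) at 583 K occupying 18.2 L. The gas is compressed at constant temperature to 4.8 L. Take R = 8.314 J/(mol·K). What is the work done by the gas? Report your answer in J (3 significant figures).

Isothermal: W = nRT ln(V₂/V₁).
W = (3.08)(8.314)(583) × ln(4.8/18.2)
  = 14929 × -1.333
W_by_gas = -19897 J.

W ≈ -19900 J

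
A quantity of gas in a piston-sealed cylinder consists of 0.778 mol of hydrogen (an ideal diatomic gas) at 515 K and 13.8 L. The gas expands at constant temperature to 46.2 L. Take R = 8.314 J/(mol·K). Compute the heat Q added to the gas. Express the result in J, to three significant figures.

Q ≈ 4030 J

Isothermal ⇒ ΔU = 0, so Q = W = nRT ln(V₂/V₁).
Q = (0.778)(8.314)(515) ln(46.2/13.8) = 3331 × 1.208 = 4025 J.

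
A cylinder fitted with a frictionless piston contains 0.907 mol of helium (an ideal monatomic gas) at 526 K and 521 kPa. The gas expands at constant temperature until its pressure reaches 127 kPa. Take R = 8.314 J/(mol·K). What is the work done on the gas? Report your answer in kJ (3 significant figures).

Isothermal process: W = nRT ln(V₂/V₁) = nRT ln(P₁/P₂).
W = (0.907)(8.314)(526) × ln(521/127)
  = 3966 × ln(4.102) = 3966 × 1.412
W_by_gas = 5599 J; work on gas = −W_by = -5599 J.

W ≈ -5.60 kJ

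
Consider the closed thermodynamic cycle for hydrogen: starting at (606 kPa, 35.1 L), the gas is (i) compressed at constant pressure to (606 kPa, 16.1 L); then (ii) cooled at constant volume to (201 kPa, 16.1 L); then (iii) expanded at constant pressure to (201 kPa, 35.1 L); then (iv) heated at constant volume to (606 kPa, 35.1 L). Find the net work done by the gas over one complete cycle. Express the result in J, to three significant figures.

W_net ≈ -7700 J

Constant-volume legs do no work.
W(i) = (606)(16.1 − 35.1) = -11514 J; W(iii) = (201)(35.1 − 16.1) = 3819 J.
W_net = -11514 + 3819 = -7695 J (the counter-clockwise enclosed area).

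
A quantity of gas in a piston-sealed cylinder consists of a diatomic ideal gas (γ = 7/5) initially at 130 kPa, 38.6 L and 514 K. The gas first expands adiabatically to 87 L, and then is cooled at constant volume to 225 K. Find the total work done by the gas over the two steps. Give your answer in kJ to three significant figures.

Step 1 (adiabatic): W = (P₁V₁ − P₂V₂)/(γ−1) = (5018 − 3625)/0.4 = 3481 J.
Step 2 (isochoric): W = 0 (constant volume).
W_total = 3481 + 0 = 3481 J.

W_total ≈ 3.48 kJ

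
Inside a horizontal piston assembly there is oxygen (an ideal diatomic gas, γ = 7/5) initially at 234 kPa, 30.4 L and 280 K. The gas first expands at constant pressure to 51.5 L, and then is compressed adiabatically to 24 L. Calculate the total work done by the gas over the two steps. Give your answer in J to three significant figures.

Step 1 (isobaric): W = PΔV = (234 kPa)(51.5 − 30.4 L) = 4937 J.
After step 1: P = 234 kPa, V = 51.5 L, T = 474.3 K.
Step 2 (adiabatic): W = (P₁V₁ − P₂V₂)/(γ−1) = (12051 − 16355)/0.4 = -10761 J.
W_total = 4937 − 10761 = -5824 J.

W_total ≈ -5820 J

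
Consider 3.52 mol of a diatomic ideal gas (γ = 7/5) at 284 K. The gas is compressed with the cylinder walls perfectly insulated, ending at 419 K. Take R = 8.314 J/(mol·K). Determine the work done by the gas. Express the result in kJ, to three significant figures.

W ≈ -9.88 kJ

Adiabatic ⇒ Q = 0, so W_by = −ΔU = nCᵥ(T₁ − T₂).
Cᵥ = 5R/2 = 20.79 J/(mol·K).
W = (3.52)(20.79)(284 − 419) = -9877 J.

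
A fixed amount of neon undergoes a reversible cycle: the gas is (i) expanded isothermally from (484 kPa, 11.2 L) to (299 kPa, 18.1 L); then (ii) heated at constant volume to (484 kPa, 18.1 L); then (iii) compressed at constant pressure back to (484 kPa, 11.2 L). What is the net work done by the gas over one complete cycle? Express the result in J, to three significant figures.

Leg (i): W = PᵢVᵢ ln(V_f/Vᵢ) = (5421) ln(18.1/11.2) = 2602 J.
Leg (ii): W = 0.
Leg (iii): W = PΔV = (484)(11.2 − 18.1) = -3340 J.
W_net = 2602 − 3340 = -737.6 J.

W_net ≈ -738 J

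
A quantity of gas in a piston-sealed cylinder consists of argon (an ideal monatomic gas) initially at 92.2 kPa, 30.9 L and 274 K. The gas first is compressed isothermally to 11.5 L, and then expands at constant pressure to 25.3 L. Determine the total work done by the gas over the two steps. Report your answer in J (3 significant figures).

Step 1 (isothermal): W = P₁V₁ ln(V₂/V₁) = (2849) ln(11.5/30.9) = -2816 J.
After step 1: P = 247.7 kPa, V = 11.5 L, T = 274 K.
Step 2 (isobaric): W = PΔV = (247.7 kPa)(25.3 − 11.5 L) = 3419 J.
W_total = -2816 + 3419 = 602.8 J.

W_total ≈ 603 J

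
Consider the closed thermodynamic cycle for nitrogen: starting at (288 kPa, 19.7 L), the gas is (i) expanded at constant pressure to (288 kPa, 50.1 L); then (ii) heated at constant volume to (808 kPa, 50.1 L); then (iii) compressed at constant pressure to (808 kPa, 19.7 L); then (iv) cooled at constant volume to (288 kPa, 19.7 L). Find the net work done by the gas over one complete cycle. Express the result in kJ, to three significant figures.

W_net ≈ -15.8 kJ

Constant-volume legs do no work.
W(i) = (288)(50.1 − 19.7) = 8755 J; W(iii) = (808)(19.7 − 50.1) = -24563 J.
W_net = 8755 − 24563 = -15808 J (the counter-clockwise enclosed area).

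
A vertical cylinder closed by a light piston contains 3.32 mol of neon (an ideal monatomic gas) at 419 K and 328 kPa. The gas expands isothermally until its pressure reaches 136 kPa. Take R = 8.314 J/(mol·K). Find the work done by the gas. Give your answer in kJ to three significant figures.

Isothermal process: W = nRT ln(V₂/V₁) = nRT ln(P₁/P₂).
W = (3.32)(8.314)(419) × ln(328/136)
  = 11565 × ln(2.412) = 11565 × 0.8804
W_by_gas = 10182 J.

W ≈ 10.2 kJ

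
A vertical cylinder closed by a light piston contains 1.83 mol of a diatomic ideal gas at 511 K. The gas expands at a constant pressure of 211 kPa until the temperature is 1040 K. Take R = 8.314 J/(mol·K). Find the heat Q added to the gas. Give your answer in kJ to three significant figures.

Q ≈ 28.2 kJ

Isobaric: W = nRΔT = (1.83)(8.314)(529) = 8049 J.
ΔU = nCᵥΔT with Cᵥ = 5R/2: ΔU = (1.83)(20.79)(529) = 20121 J.
Q = ΔU + W = 20121 + 8049 = 28170 J.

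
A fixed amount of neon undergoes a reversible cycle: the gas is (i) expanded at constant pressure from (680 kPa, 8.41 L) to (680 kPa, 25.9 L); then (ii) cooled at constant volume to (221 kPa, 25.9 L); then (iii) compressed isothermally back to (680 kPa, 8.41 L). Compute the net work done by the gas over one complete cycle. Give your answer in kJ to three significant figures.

W_net ≈ 5.45 kJ

Leg (i): W = PΔV = (680)(25.9 − 8.41) = 11893 J.
Leg (ii): W = 0.
Leg (iii): W = PᵢVᵢ ln(V_f/Vᵢ) = (5724) ln(8.41/25.9) = -6438 J.
W_net = 11893 − 6438 = 5455 J.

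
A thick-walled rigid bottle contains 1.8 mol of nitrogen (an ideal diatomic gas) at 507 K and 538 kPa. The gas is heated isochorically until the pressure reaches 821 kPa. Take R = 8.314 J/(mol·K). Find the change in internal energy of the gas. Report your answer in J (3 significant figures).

ΔU ≈ 9980 J

Constant volume ⇒ W = 0, so Q = ΔU = nCᵥΔT with Cᵥ = 5R/2 = 20.79 J/(mol·K).
At constant V, T₂/T₁ = P₂/P₁ ⇒ ΔT = T₁(P₂/P₁ − 1) = 507·(821/538 − 1) = 266.7 K.
ΔU = (1.8)(20.79)(266.7) = 9978 J.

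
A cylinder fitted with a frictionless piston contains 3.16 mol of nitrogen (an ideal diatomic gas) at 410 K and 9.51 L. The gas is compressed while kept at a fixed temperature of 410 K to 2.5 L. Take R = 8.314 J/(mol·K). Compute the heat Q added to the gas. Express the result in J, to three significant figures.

Q ≈ -14400 J

Isothermal ⇒ ΔU = 0, so Q = W = nRT ln(V₂/V₁).
Q = (3.16)(8.314)(410) ln(2.5/9.51) = 10772 × -1.336 = -14391 J.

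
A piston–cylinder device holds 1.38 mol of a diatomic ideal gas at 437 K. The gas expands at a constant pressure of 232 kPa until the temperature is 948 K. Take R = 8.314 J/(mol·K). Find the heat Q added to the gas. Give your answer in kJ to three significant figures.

Q ≈ 20.5 kJ

Isobaric: W = nRΔT = (1.38)(8.314)(511) = 5863 J.
ΔU = nCᵥΔT with Cᵥ = 5R/2: ΔU = (1.38)(20.79)(511) = 14657 J.
Q = ΔU + W = 14657 + 5863 = 20520 J.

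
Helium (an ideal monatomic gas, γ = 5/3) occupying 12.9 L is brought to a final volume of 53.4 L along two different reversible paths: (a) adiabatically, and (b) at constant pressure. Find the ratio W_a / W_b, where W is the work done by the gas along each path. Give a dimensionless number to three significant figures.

W_a / W_b ≈ 0.292

Path (a) adiabatic: W = P₁V₁(1 − (V₁/V₂)^(γ−1))/(γ−1) → W_a/(P₁V₁) = 0.9182.
Path (b) isobaric: W = P₁(V₂ − V₁) → W_b/(P₁V₁) = 3.14.
W_a / W_b = 0.9182 / 3.14 = 0.2925.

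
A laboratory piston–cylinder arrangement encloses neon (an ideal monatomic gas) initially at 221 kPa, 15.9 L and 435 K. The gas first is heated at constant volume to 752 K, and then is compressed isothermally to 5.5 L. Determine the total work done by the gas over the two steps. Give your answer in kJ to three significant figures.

W_total ≈ -6.45 kJ

Step 1 (isochoric): W = 0 (constant volume).
After step 1: P = 382.1 kPa (V unchanged).
Step 2 (isothermal): W = P₁V₁ ln(V₂/V₁) = (6075) ln(5.5/15.9) = -6449 J.
W_total = 0 − 6449 = -6449 J.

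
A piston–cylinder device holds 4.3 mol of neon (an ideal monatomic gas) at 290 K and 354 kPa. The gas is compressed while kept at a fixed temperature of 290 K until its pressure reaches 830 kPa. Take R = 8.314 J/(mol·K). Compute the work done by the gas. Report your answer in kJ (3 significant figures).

Isothermal process: W = nRT ln(V₂/V₁) = nRT ln(P₁/P₂).
W = (4.3)(8.314)(290) × ln(354/830)
  = 10368 × ln(0.4265) = 10368 × -0.8521
W_by_gas = -8834 J.

W ≈ -8.83 kJ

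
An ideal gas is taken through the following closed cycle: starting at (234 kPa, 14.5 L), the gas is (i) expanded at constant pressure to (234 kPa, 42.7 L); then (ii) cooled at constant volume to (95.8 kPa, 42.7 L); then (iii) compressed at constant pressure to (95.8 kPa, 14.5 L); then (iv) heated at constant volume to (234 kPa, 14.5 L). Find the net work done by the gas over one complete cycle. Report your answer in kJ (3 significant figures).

W_net ≈ 3.90 kJ

Constant-volume legs do no work.
W(i) = (234)(42.7 − 14.5) = 6599 J; W(iii) = (95.8)(14.5 − 42.7) = -2702 J.
W_net = 6599 − 2702 = 3897 J (the clockwise enclosed area).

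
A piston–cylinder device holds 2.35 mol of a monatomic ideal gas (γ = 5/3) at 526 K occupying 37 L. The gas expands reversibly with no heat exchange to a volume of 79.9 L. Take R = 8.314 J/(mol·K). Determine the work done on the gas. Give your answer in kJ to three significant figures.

W ≈ -6.19 kJ

Adiabatic: TV^(γ−1) = const with γ = 5/3.
T₂ = T₁ (V₁/V₂)^(γ−1) = 526 × (37/79.9)^0.667 = 526 × 0.5986 = 314.8 K.
W_by = nCᵥ(T₁ − T₂) = (2.35)(12.47)(526 − 314.8) = 6188 J.
Work on gas = −W_by = -6188 J.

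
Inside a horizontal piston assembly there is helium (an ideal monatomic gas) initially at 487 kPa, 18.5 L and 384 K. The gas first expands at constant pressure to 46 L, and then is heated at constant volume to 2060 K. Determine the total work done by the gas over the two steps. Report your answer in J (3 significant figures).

Step 1 (isobaric): W = PΔV = (487 kPa)(46 − 18.5 L) = 13392 J.
Step 2 (isochoric): W = 0 (constant volume).
W_total = 13392 + 0 = 13392 J.

W_total ≈ 13400 J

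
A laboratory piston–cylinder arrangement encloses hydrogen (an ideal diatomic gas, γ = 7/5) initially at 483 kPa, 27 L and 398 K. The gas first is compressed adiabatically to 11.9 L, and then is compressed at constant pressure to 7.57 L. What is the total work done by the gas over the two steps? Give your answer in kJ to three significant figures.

W_total ≈ -19.2 kJ

Step 1 (adiabatic): W = (P₁V₁ − P₂V₂)/(γ−1) = (13041 − 18098)/0.4 = -12643 J.
After step 1: P = 1521 kPa, V = 11.9 L, T = 552.3 K.
Step 2 (isobaric): W = PΔV = (1521 kPa)(7.57 − 11.9 L) = -6585 J.
W_total = -12643 − 6585 = -19229 J.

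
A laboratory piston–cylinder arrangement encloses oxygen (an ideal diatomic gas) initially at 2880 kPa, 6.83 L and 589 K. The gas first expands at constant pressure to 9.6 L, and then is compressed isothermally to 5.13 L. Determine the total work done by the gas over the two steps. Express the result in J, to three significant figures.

W_total ≈ -9350 J

Step 1 (isobaric): W = PΔV = (2880 kPa)(9.6 − 6.83 L) = 7978 J.
After step 1: P = 2880 kPa, V = 9.6 L, T = 827.9 K.
Step 2 (isothermal): W = P₁V₁ ln(V₂/V₁) = (27648) ln(5.13/9.6) = -17326 J.
W_total = 7978 − 17326 = -9348 J.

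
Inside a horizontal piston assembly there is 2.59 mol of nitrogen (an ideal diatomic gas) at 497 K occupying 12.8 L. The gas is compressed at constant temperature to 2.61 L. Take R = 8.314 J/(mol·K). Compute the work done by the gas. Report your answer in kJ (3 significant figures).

W ≈ -17.0 kJ

Isothermal: W = nRT ln(V₂/V₁).
W = (2.59)(8.314)(497) × ln(2.61/12.8)
  = 10702 × -1.59
W_by_gas = -17017 J.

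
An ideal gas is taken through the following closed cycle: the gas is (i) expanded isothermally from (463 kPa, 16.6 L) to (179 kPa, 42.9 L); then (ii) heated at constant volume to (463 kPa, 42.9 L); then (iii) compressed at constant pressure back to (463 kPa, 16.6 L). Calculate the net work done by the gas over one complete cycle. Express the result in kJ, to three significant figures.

W_net ≈ -4.88 kJ

Leg (i): W = PᵢVᵢ ln(V_f/Vᵢ) = (7686) ln(42.9/16.6) = 7297 J.
Leg (ii): W = 0.
Leg (iii): W = PΔV = (463)(16.6 − 42.9) = -12177 J.
W_net = 7297 − 12177 = -4879 J.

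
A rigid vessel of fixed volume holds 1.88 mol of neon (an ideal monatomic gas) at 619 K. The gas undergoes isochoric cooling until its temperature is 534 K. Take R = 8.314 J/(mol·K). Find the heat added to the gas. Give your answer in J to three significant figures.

Constant volume ⇒ W = 0, so Q = ΔU = nCᵥΔT with Cᵥ = 3R/2 = 12.47 J/(mol·K).
ΔU = (1.88)(12.47)(534 − 619) = -1993 J.

Q ≈ -1990 J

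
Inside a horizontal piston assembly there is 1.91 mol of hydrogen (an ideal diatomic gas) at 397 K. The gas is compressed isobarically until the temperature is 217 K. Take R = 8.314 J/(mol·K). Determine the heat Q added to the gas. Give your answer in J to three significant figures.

Isobaric: W = nRΔT = (1.91)(8.314)(-180) = -2858 J.
ΔU = nCᵥΔT with Cᵥ = 5R/2: ΔU = (1.91)(20.79)(-180) = -7146 J.
Q = ΔU + W = -7146 − 2858 = -10004 J.

Q ≈ -10000 J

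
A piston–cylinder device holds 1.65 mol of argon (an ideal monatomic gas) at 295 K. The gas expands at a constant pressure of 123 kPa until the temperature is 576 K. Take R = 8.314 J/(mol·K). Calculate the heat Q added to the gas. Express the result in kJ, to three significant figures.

Isobaric: W = nRΔT = (1.65)(8.314)(281) = 3855 J.
ΔU = nCᵥΔT with Cᵥ = 3R/2: ΔU = (1.65)(12.47)(281) = 5782 J.
Q = ΔU + W = 5782 + 3855 = 9637 J.

Q ≈ 9.64 kJ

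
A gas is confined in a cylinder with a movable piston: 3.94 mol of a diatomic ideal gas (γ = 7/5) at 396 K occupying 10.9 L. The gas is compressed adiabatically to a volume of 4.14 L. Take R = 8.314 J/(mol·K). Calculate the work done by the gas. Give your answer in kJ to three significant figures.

W ≈ -15.3 kJ

Adiabatic: TV^(γ−1) = const with γ = 7/5.
T₂ = T₁ (V₁/V₂)^(γ−1) = 396 × (10.9/4.14)^0.4 = 396 × 1.473 = 583.3 K.
W_by = nCᵥ(T₁ − T₂) = (3.94)(20.79)(396 − 583.3) = -15336 J.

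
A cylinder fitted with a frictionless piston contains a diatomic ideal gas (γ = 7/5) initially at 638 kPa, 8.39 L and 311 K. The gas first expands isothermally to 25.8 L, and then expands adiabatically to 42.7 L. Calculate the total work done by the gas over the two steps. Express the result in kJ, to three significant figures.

W_total ≈ 8.46 kJ

Step 1 (isothermal): W = P₁V₁ ln(V₂/V₁) = (5353) ln(25.8/8.39) = 6013 J.
After step 1: P = 207.5 kPa, V = 25.8 L, T = 311 K.
Step 2 (adiabatic): W = (P₁V₁ − P₂V₂)/(γ−1) = (5353 − 4376)/0.4 = 2443 J.
W_total = 6013 + 2443 = 8456 J.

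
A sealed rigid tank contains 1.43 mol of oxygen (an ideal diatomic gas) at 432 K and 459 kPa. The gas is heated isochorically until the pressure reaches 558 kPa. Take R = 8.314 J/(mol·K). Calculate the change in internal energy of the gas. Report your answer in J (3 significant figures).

ΔU ≈ 2770 J

Constant volume ⇒ W = 0, so Q = ΔU = nCᵥΔT with Cᵥ = 5R/2 = 20.79 J/(mol·K).
At constant V, T₂/T₁ = P₂/P₁ ⇒ ΔT = T₁(P₂/P₁ − 1) = 432·(558/459 − 1) = 93.18 K.
ΔU = (1.43)(20.79)(93.18) = 2769 J.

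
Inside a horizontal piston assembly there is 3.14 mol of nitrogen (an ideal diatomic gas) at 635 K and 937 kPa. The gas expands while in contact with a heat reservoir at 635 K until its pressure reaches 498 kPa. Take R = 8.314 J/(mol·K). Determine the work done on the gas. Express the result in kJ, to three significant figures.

W ≈ -10.5 kJ

Isothermal process: W = nRT ln(V₂/V₁) = nRT ln(P₁/P₂).
W = (3.14)(8.314)(635) × ln(937/498)
  = 16577 × ln(1.882) = 16577 × 0.6321
W_by_gas = 10478 J; work on gas = −W_by = -10478 J.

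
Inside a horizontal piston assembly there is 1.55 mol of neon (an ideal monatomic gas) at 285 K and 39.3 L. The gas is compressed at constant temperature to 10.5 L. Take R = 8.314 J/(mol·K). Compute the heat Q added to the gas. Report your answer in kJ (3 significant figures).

Q ≈ -4.85 kJ

Isothermal ⇒ ΔU = 0, so Q = W = nRT ln(V₂/V₁).
Q = (1.55)(8.314)(285) ln(10.5/39.3) = 3673 × -1.32 = -4847 J.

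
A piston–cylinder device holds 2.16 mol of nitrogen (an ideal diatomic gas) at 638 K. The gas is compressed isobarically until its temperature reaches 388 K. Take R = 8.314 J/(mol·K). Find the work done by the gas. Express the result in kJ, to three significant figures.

W ≈ -4.49 kJ

Isobaric: W = P ΔV = nR ΔT.
W = (2.16)(8.314)(388 − 638) = -4490 J.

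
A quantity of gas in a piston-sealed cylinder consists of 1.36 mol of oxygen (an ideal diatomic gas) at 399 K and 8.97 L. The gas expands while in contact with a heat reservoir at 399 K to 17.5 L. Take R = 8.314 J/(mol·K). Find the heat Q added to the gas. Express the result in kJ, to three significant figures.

Isothermal ⇒ ΔU = 0, so Q = W = nRT ln(V₂/V₁).
Q = (1.36)(8.314)(399) ln(17.5/8.97) = 4512 × 0.6683 = 3015 J.

Q ≈ 3.02 kJ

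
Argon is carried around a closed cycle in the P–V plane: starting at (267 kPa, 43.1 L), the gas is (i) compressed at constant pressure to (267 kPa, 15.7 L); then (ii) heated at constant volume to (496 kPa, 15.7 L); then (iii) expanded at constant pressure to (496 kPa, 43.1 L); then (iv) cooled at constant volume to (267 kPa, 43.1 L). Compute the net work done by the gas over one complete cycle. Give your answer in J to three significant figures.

Constant-volume legs do no work.
W(i) = (267)(15.7 − 43.1) = -7316 J; W(iii) = (496)(43.1 − 15.7) = 13590 J.
W_net = -7316 + 13590 = 6275 J (the clockwise enclosed area).

W_net ≈ 6270 J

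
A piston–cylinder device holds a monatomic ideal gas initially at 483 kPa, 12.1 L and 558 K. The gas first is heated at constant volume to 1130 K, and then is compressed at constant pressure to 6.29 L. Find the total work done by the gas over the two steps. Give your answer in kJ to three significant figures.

Step 1 (isochoric): W = 0 (constant volume).
After step 1: P = 978.1 kPa (V unchanged).
Step 2 (isobaric): W = PΔV = (978.1 kPa)(6.29 − 12.1 L) = -5683 J.
W_total = 0 − 5683 = -5683 J.

W_total ≈ -5.68 kJ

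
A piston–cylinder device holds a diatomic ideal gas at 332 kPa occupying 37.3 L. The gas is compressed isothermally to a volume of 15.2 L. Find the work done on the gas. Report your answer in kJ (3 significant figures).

Isothermal: W = nRT ln(V₂/V₁) = P₁V₁ ln(V₂/V₁).
P₁V₁ = (332 kPa)(37.3 L) = 12384 J.
W = 12384 × ln(15.2/37.3) = 12384 × -0.8977
W_by_gas = -11117 J; work on gas = −W_by = 11117 J.

W ≈ 11.1 kJ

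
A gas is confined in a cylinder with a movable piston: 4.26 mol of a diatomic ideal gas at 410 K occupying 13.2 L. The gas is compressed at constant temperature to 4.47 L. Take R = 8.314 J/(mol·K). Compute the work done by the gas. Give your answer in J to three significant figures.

W ≈ -15700 J

Isothermal: W = nRT ln(V₂/V₁).
W = (4.26)(8.314)(410) × ln(4.47/13.2)
  = 14521 × -1.083
W_by_gas = -15724 J.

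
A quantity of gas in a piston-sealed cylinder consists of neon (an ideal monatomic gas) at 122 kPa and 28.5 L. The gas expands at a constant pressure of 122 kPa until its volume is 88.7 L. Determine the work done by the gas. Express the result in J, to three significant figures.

Isobaric: W = P ΔV.
W = (122 kPa)(88.7 − 28.5 L) = (122)(60.2) = 7344 J.

W ≈ 7340 J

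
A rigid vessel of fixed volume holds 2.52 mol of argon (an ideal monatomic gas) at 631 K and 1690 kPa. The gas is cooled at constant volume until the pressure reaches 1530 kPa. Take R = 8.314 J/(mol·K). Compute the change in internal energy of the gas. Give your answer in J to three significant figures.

Constant volume ⇒ W = 0, so Q = ΔU = nCᵥΔT with Cᵥ = 3R/2 = 12.47 J/(mol·K).
At constant V, T₂/T₁ = P₂/P₁ ⇒ ΔT = T₁(P₂/P₁ − 1) = 631·(1530/1690 − 1) = -59.74 K.
ΔU = (2.52)(12.47)(-59.74) = -1877 J.

ΔU ≈ -1880 J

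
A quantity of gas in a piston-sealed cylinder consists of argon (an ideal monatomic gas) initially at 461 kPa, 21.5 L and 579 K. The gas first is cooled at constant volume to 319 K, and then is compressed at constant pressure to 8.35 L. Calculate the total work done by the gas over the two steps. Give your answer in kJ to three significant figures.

Step 1 (isochoric): W = 0 (constant volume).
After step 1: P = 254 kPa (V unchanged).
Step 2 (isobaric): W = PΔV = (254 kPa)(8.35 − 21.5 L) = -3340 J.
W_total = 0 − 3340 = -3340 J.

W_total ≈ -3.34 kJ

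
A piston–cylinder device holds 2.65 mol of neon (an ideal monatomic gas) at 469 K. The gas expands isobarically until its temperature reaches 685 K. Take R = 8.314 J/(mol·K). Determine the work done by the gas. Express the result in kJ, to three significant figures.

W ≈ 4.76 kJ

Isobaric: W = P ΔV = nR ΔT.
W = (2.65)(8.314)(685 − 469) = 4759 J.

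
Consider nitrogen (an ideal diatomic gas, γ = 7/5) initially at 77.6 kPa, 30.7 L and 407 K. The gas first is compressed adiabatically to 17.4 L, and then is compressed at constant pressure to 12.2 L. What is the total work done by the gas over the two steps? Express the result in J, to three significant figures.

W_total ≈ -2410 J

Step 1 (adiabatic): W = (P₁V₁ − P₂V₂)/(γ−1) = (2382 − 2990)/0.4 = -1519 J.
After step 1: P = 171.8 kPa, V = 17.4 L, T = 510.8 K.
Step 2 (isobaric): W = PΔV = (171.8 kPa)(12.2 − 17.4 L) = -893.5 J.
W_total = -1519 − 893.5 = -2412 J.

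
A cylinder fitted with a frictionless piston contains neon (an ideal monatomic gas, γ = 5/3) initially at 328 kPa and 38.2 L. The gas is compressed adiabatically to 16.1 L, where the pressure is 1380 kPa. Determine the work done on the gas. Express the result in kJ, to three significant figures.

W ≈ 14.5 kJ

Adiabatic: W = (P₁V₁ − P₂V₂)/(γ − 1) with γ = 5/3.
P₁V₁ = 12530 J, P₂V₂ = 22218 J.
W = (12530 − 22218) / 0.6667 = -14533 J.
Work on gas = −W_by = 14533 J.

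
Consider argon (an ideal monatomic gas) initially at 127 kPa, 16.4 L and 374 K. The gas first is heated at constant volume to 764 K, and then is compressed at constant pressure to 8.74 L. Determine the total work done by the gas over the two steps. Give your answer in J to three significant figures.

W_total ≈ -1990 J

Step 1 (isochoric): W = 0 (constant volume).
After step 1: P = 259.4 kPa (V unchanged).
Step 2 (isobaric): W = PΔV = (259.4 kPa)(8.74 − 16.4 L) = -1987 J.
W_total = 0 − 1987 = -1987 J.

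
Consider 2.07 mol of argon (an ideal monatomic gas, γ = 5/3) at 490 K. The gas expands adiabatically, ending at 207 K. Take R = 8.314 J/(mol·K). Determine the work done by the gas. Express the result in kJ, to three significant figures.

W ≈ 7.31 kJ

Adiabatic ⇒ Q = 0, so W_by = −ΔU = nCᵥ(T₁ − T₂).
Cᵥ = 3R/2 = 12.47 J/(mol·K).
W = (2.07)(12.47)(490 − 207) = 7306 J.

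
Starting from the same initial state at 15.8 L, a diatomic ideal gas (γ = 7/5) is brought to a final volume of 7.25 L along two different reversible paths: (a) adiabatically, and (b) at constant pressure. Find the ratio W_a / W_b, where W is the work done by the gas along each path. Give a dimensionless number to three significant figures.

Path (a) adiabatic: W = P₁V₁(1 − (V₁/V₂)^(γ−1))/(γ−1) → W_a/(P₁V₁) = -0.914.
Path (b) isobaric: W = P₁(V₂ − V₁) → W_b/(P₁V₁) = -0.5411.
W_a / W_b = -0.914 / -0.5411 = 1.689.

W_a / W_b ≈ 1.69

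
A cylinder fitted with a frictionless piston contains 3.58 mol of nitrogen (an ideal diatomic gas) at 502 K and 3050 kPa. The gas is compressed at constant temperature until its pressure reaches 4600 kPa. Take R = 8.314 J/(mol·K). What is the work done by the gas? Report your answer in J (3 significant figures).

Isothermal process: W = nRT ln(V₂/V₁) = nRT ln(P₁/P₂).
W = (3.58)(8.314)(502) × ln(3050/4600)
  = 14942 × ln(0.663) = 14942 × -0.4109
W_by_gas = -6140 J.

W ≈ -6140 J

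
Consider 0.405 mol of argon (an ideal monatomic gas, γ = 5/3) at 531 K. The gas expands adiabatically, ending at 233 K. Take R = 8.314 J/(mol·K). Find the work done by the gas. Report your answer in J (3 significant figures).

Adiabatic ⇒ Q = 0, so W_by = −ΔU = nCᵥ(T₁ − T₂).
Cᵥ = 3R/2 = 12.47 J/(mol·K).
W = (0.405)(12.47)(531 − 233) = 1505 J.

W ≈ 1510 J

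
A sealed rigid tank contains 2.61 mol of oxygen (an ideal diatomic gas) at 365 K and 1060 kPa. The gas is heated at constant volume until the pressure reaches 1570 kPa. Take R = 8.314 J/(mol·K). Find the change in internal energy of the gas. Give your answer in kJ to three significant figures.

ΔU ≈ 9.53 kJ

Constant volume ⇒ W = 0, so Q = ΔU = nCᵥΔT with Cᵥ = 5R/2 = 20.79 J/(mol·K).
At constant V, T₂/T₁ = P₂/P₁ ⇒ ΔT = T₁(P₂/P₁ − 1) = 365·(1570/1060 − 1) = 175.6 K.
ΔU = (2.61)(20.79)(175.6) = 9527 J.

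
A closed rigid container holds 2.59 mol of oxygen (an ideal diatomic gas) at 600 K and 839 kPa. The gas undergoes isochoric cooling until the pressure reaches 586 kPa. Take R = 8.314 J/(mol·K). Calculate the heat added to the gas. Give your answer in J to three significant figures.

Constant volume ⇒ W = 0, so Q = ΔU = nCᵥΔT with Cᵥ = 5R/2 = 20.79 J/(mol·K).
At constant V, T₂/T₁ = P₂/P₁ ⇒ ΔT = T₁(P₂/P₁ − 1) = 600·(586/839 − 1) = -180.9 K.
ΔU = (2.59)(20.79)(-180.9) = -9740 J.

Q ≈ -9740 J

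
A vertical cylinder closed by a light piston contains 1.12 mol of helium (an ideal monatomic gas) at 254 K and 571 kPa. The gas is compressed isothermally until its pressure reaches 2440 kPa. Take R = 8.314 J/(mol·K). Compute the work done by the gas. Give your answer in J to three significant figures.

W ≈ -3440 J

Isothermal process: W = nRT ln(V₂/V₁) = nRT ln(P₁/P₂).
W = (1.12)(8.314)(254) × ln(571/2440)
  = 2365 × ln(0.234) = 2365 × -1.452
W_by_gas = -3435 J.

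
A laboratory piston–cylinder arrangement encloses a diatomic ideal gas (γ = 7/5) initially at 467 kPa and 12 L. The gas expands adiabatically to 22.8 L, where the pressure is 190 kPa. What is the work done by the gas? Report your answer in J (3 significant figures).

W ≈ 3180 J

Adiabatic: W = (P₁V₁ − P₂V₂)/(γ − 1) with γ = 7/5.
P₁V₁ = 5604 J, P₂V₂ = 4332 J.
W = (5604 − 4332) / 0.4 = 3180 J.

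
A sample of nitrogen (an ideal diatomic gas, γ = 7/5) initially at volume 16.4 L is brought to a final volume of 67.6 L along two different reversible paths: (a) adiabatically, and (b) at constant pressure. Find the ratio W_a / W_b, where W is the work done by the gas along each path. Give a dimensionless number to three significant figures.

Path (a) adiabatic: W = P₁V₁(1 − (V₁/V₂)^(γ−1))/(γ−1) → W_a/(P₁V₁) = 1.081.
Path (b) isobaric: W = P₁(V₂ − V₁) → W_b/(P₁V₁) = 3.122.
W_a / W_b = 1.081 / 3.122 = 0.3463.

W_a / W_b ≈ 0.346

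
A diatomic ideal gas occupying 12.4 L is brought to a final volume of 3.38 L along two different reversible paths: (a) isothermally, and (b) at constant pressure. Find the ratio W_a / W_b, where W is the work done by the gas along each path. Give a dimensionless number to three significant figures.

W_a / W_b ≈ 1.79

Path (a) isothermal: W = P₁V₁ ln(V₂/V₁) → W_a/(P₁V₁) = -1.3.
Path (b) isobaric: W = P₁(V₂ − V₁) → W_b/(P₁V₁) = -0.7274.
W_a / W_b = -1.3 / -0.7274 = 1.787.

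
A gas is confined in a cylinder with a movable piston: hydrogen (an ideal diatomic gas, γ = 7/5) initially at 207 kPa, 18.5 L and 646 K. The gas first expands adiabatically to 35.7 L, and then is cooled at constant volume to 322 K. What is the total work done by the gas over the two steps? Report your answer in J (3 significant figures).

W_total ≈ 2210 J

Step 1 (adiabatic): W = (P₁V₁ − P₂V₂)/(γ−1) = (3830 − 2944)/0.4 = 2214 J.
Step 2 (isochoric): W = 0 (constant volume).
W_total = 2214 + 0 = 2214 J.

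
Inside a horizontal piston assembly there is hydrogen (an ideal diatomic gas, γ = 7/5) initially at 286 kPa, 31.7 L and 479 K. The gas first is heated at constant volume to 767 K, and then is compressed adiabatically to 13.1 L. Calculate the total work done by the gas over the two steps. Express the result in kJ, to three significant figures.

Step 1 (isochoric): W = 0 (constant volume).
After step 1: P = 458 kPa (V unchanged).
Step 2 (adiabatic): W = (P₁V₁ − P₂V₂)/(γ−1) = (14517 − 20673)/0.4 = -15389 J.
W_total = 0 − 15389 = -15389 J.

W_total ≈ -15.4 kJ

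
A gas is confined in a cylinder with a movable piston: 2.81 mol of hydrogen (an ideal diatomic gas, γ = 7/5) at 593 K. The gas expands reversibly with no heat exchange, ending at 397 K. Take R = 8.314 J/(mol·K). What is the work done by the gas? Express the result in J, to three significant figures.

Adiabatic ⇒ Q = 0, so W_by = −ΔU = nCᵥ(T₁ − T₂).
Cᵥ = 5R/2 = 20.79 J/(mol·K).
W = (2.81)(20.79)(593 − 397) = 11448 J.

W ≈ 11400 J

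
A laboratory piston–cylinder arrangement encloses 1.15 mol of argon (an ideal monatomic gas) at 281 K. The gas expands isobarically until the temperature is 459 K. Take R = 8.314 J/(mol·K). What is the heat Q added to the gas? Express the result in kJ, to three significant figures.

Q ≈ 4.25 kJ

Isobaric: W = nRΔT = (1.15)(8.314)(178) = 1702 J.
ΔU = nCᵥΔT with Cᵥ = 3R/2: ΔU = (1.15)(12.47)(178) = 2553 J.
Q = ΔU + W = 2553 + 1702 = 4255 J.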